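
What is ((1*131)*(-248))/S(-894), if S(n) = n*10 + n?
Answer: 16244/4917 ≈ 3.3036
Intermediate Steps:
S(n) = 11*n (S(n) = 10*n + n = 11*n)
((1*131)*(-248))/S(-894) = ((1*131)*(-248))/((11*(-894))) = (131*(-248))/(-9834) = -32488*(-1/9834) = 16244/4917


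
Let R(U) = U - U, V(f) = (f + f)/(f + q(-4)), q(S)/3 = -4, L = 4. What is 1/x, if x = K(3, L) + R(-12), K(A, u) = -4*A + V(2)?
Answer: -5/62 ≈ -0.080645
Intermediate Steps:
q(S) = -12 (q(S) = 3*(-4) = -12)
V(f) = 2*f/(-12 + f) (V(f) = (f + f)/(f - 12) = (2*f)/(-12 + f) = 2*f/(-12 + f))
R(U) = 0
K(A, u) = -⅖ - 4*A (K(A, u) = -4*A + 2*2/(-12 + 2) = -4*A + 2*2/(-10) = -4*A + 2*2*(-⅒) = -4*A - ⅖ = -⅖ - 4*A)
x = -62/5 (x = (-⅖ - 4*3) + 0 = (-⅖ - 12) + 0 = -62/5 + 0 = -62/5 ≈ -12.400)
1/x = 1/(-62/5) = -5/62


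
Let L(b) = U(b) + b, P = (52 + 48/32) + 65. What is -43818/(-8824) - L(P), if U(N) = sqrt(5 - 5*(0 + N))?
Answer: -500913/4412 - 5*I*sqrt(94)/2 ≈ -113.53 - 24.238*I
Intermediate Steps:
P = 237/2 (P = (52 + 48*(1/32)) + 65 = (52 + 3/2) + 65 = 107/2 + 65 = 237/2 ≈ 118.50)
U(N) = sqrt(5 - 5*N)
L(b) = b + sqrt(5 - 5*b) (L(b) = sqrt(5 - 5*b) + b = b + sqrt(5 - 5*b))
-43818/(-8824) - L(P) = -43818/(-8824) - (237/2 + sqrt(5 - 5*237/2)) = -43818*(-1/8824) - (237/2 + sqrt(5 - 1185/2)) = 21909/4412 - (237/2 + sqrt(-1175/2)) = 21909/4412 - (237/2 + 5*I*sqrt(94)/2) = 21909/4412 + (-237/2 - 5*I*sqrt(94)/2) = -500913/4412 - 5*I*sqrt(94)/2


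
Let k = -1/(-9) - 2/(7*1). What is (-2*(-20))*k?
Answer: -440/63 ≈ -6.9841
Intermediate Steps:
k = -11/63 (k = -1*(-1/9) - 2/7 = 1/9 - 2*1/7 = 1/9 - 2/7 = -11/63 ≈ -0.17460)
(-2*(-20))*k = -2*(-20)*(-11/63) = 40*(-11/63) = -440/63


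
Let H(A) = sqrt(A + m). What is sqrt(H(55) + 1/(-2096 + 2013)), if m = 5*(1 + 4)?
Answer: sqrt(-83 + 27556*sqrt(5))/83 ≈ 2.9887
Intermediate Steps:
m = 25 (m = 5*5 = 25)
H(A) = sqrt(25 + A) (H(A) = sqrt(A + 25) = sqrt(25 + A))
sqrt(H(55) + 1/(-2096 + 2013)) = sqrt(sqrt(25 + 55) + 1/(-2096 + 2013)) = sqrt(sqrt(80) + 1/(-83)) = sqrt(4*sqrt(5) - 1/83) = sqrt(-1/83 + 4*sqrt(5))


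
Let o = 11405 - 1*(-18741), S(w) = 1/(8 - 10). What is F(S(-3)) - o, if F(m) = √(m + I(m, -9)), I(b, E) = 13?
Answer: -30146 + 5*√2/2 ≈ -30142.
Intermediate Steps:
S(w) = -½ (S(w) = 1/(-2) = -½)
F(m) = √(13 + m) (F(m) = √(m + 13) = √(13 + m))
o = 30146 (o = 11405 + 18741 = 30146)
F(S(-3)) - o = √(13 - ½) - 1*30146 = √(25/2) - 30146 = 5*√2/2 - 30146 = -30146 + 5*√2/2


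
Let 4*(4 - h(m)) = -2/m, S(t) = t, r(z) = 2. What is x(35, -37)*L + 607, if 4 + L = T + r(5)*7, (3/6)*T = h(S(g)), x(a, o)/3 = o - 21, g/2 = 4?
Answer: -10187/4 ≈ -2546.8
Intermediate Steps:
g = 8 (g = 2*4 = 8)
x(a, o) = -63 + 3*o (x(a, o) = 3*(o - 21) = 3*(-21 + o) = -63 + 3*o)
h(m) = 4 + 1/(2*m) (h(m) = 4 - (-1)/(2*m) = 4 + 1/(2*m))
T = 65/8 (T = 2*(4 + (½)/8) = 2*(4 + (½)*(⅛)) = 2*(4 + 1/16) = 2*(65/16) = 65/8 ≈ 8.1250)
L = 145/8 (L = -4 + (65/8 + 2*7) = -4 + (65/8 + 14) = -4 + 177/8 = 145/8 ≈ 18.125)
x(35, -37)*L + 607 = (-63 + 3*(-37))*(145/8) + 607 = (-63 - 111)*(145/8) + 607 = -174*145/8 + 607 = -12615/4 + 607 = -10187/4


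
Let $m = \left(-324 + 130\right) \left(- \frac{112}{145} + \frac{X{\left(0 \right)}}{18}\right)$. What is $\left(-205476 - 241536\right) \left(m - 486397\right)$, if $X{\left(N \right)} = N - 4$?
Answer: $\frac{31514160887364}{145} \approx 2.1734 \cdot 10^{11}$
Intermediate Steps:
$X{\left(N \right)} = -4 + N$
$m = \frac{251812}{1305}$ ($m = \left(-324 + 130\right) \left(- \frac{112}{145} + \frac{-4 + 0}{18}\right) = - 194 \left(\left(-112\right) \frac{1}{145} - \frac{2}{9}\right) = - 194 \left(- \frac{112}{145} - \frac{2}{9}\right) = \left(-194\right) \left(- \frac{1298}{1305}\right) = \frac{251812}{1305} \approx 192.96$)
$\left(-205476 - 241536\right) \left(m - 486397\right) = \left(-205476 - 241536\right) \left(\frac{251812}{1305} - 486397\right) = \left(-447012\right) \left(- \frac{634496273}{1305}\right) = \frac{31514160887364}{145}$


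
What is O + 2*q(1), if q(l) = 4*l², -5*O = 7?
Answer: 33/5 ≈ 6.6000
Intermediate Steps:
O = -7/5 (O = -⅕*7 = -7/5 ≈ -1.4000)
O + 2*q(1) = -7/5 + 2*(4*1²) = -7/5 + 2*(4*1) = -7/5 + 2*4 = -7/5 + 8 = 33/5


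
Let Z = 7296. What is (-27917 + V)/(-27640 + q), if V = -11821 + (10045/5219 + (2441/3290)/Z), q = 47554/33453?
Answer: 134405410977614727/93486195633866240 ≈ 1.4377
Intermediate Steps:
q = 806/567 (q = 47554*(1/33453) = 806/567 ≈ 1.4215)
V = -1480646948875781/125276040960 (V = -11821 + (10045/5219 + (2441/3290)/7296) = -11821 + (10045*(1/5219) + (2441*(1/3290))*(1/7296)) = -11821 + (10045/5219 + (2441/3290)*(1/7296)) = -11821 + (10045/5219 + 2441/24003840) = -11821 + 241131312379/125276040960 = -1480646948875781/125276040960 ≈ -11819.)
(-27917 + V)/(-27640 + q) = (-27917 - 1480646948875781/125276040960)/(-27640 + 806/567) = -4977978184356101/(125276040960*(-15671074/567)) = -4977978184356101/125276040960*(-567/15671074) = 134405410977614727/93486195633866240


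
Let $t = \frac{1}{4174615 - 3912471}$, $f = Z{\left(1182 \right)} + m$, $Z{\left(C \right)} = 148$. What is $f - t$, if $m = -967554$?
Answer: $- \frac{253599678465}{262144} \approx -9.6741 \cdot 10^{5}$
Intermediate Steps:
$f = -967406$ ($f = 148 - 967554 = -967406$)
$t = \frac{1}{262144} \approx 3.8147 \cdot 10^{-6}$
$f - t = -967406 - \frac{1}{262144} = - \frac{253599678465}{262144}$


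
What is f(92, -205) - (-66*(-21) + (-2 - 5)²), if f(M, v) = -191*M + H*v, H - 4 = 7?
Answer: -21262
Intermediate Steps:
H = 11 (H = 4 + 7 = 11)
f(M, v) = -191*M + 11*v
f(92, -205) - (-66*(-21) + (-2 - 5)²) = (-191*92 + 11*(-205)) - (-66*(-21) + (-2 - 5)²) = (-17572 - 2255) - (1386 + (-7)²) = -19827 - (1386 + 49) = -19827 - 1*1435 = -19827 - 1435 = -21262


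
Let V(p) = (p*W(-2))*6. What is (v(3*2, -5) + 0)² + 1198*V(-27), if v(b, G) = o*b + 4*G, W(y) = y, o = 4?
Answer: 388168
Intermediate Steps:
v(b, G) = 4*G + 4*b (v(b, G) = 4*b + 4*G = 4*G + 4*b)
V(p) = -12*p (V(p) = (p*(-2))*6 = -2*p*6 = -12*p)
(v(3*2, -5) + 0)² + 1198*V(-27) = ((4*(-5) + 4*(3*2)) + 0)² + 1198*(-12*(-27)) = ((-20 + 4*6) + 0)² + 1198*324 = ((-20 + 24) + 0)² + 388152 = (4 + 0)² + 388152 = 4² + 388152 = 16 + 388152 = 388168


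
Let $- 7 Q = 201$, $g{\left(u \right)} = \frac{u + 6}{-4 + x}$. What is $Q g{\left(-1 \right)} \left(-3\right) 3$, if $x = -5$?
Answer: $- \frac{1005}{7} \approx -143.57$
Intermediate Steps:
$g{\left(u \right)} = - \frac{2}{3} - \frac{u}{9}$ ($g{\left(u \right)} = \frac{u + 6}{-4 - 5} = \frac{6 + u}{-9} = \left(6 + u\right) \left(- \frac{1}{9}\right) = - \frac{2}{3} - \frac{u}{9}$)
$Q = - \frac{201}{7}$ ($Q = \left(- \frac{1}{7}\right) 201 = - \frac{201}{7} \approx -28.714$)
$Q g{\left(-1 \right)} \left(-3\right) 3 = - \frac{201 \left(- \frac{2}{3} - - \frac{1}{9}\right) \left(-3\right) 3}{7} = - \frac{201 \left(- \frac{2}{3} + \frac{1}{9}\right) \left(-3\right) 3}{7} = - \frac{201 \left(- \frac{5}{9}\right) \left(-3\right) 3}{7} = - \frac{201 \cdot \frac{5}{3} \cdot 3}{7} = \left(- \frac{201}{7}\right) 5 = - \frac{1005}{7}$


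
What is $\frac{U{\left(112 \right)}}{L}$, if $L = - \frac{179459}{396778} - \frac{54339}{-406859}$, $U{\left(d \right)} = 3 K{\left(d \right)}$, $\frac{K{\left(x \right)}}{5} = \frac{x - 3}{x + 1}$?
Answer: $- \frac{263942464993770}{5814300817907} \approx -45.395$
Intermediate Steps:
$K{\left(x \right)} = \frac{5 \left(-3 + x\right)}{1 + x}$ ($K{\left(x \right)} = 5 \frac{x - 3}{x + 1} = 5 \frac{-3 + x}{1 + x} = \frac{5 \left(-3 + x\right)}{1 + x}$)
$U{\left(d \right)} = \frac{15 \left(-3 + d\right)}{1 + d}$ ($U{\left(d \right)} = 3 \frac{5 \left(-3 + d\right)}{1 + d} = \frac{15 \left(-3 + d\right)}{1 + d}$)
$L = - \frac{51453989539}{161432700302}$ ($L = \left(-179459\right) \frac{1}{396778} - - \frac{54339}{406859} = - \frac{179459}{396778} + \frac{54339}{406859} = - \frac{51453989539}{161432700302} \approx -0.31873$)
$\frac{U{\left(112 \right)}}{L} = \frac{15 \frac{1}{1 + 112} \left(-3 + 112\right)}{- \frac{51453989539}{161432700302}} = 15 \cdot \frac{1}{113} \cdot 109 \left(- \frac{161432700302}{51453989539}\right) = \frac{1635}{113} \left(- \frac{161432700302}{51453989539}\right) = - \frac{263942464993770}{5814300817907}$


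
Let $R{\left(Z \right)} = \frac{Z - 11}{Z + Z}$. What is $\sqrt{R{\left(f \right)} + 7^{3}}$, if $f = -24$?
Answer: $\frac{\sqrt{49497}}{12} \approx 18.54$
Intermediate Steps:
$R{\left(Z \right)} = \frac{-11 + Z}{2 Z}$
$\sqrt{R{\left(f \right)} + 7^{3}} = \sqrt{\frac{-11 - 24}{2 \left(-24\right)} + 7^{3}} = \sqrt{\frac{1}{2} \left(- \frac{1}{24}\right) \left(-35\right) + 343} = \sqrt{\frac{35}{48} + 343} = \sqrt{\frac{16499}{48}} = \frac{\sqrt{49497}}{12}$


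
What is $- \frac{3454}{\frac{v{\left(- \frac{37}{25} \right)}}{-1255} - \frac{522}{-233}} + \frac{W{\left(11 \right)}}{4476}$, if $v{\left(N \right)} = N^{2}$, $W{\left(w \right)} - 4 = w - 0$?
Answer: $- \frac{941824269201135}{610414161316} \approx -1542.9$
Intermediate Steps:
$W{\left(w \right)} = 4 + w$ ($W{\left(w \right)} = 4 + \left(w - 0\right) = 4 + \left(w + 0\right) = 4 + w$)
$- \frac{3454}{\frac{v{\left(- \frac{37}{25} \right)}}{-1255} - \frac{522}{-233}} + \frac{W{\left(11 \right)}}{4476} = - \frac{3454}{\frac{\left(- \frac{37}{25}\right)^{2}}{-1255} - \frac{522}{-233}} + \frac{4 + 11}{4476} = - \frac{3454}{\left(\left(-37\right) \frac{1}{25}\right)^{2} \left(- \frac{1}{1255}\right) - - \frac{522}{233}} + 15 \cdot \frac{1}{4476} = - \frac{3454}{\left(- \frac{37}{25}\right)^{2} \left(- \frac{1}{1255}\right) + \frac{522}{233}} + \frac{5}{1492} = - \frac{3454}{\frac{1369}{625} \left(- \frac{1}{1255}\right) + \frac{522}{233}} + \frac{5}{1492} = - \frac{3454}{- \frac{1369}{784375} + \frac{522}{233}} + \frac{5}{1492} = - \frac{3454}{\frac{409124773}{182759375}} + \frac{5}{1492} = \left(-3454\right) \frac{182759375}{409124773} + \frac{5}{1492} = - \frac{631250881250}{409124773} + \frac{5}{1492} = - \frac{941824269201135}{610414161316}$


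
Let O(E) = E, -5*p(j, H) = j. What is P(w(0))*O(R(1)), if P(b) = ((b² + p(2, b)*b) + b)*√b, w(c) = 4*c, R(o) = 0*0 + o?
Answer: 0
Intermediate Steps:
R(o) = o (R(o) = 0 + o = o)
p(j, H) = -j/5
P(b) = √b*(b² + 3*b/5) (P(b) = ((b² + (-⅕*2)*b) + b)*√b = ((b² - 2*b/5) + b)*√b = (b² + 3*b/5)*√b = √b*(b² + 3*b/5))
P(w(0))*O(R(1)) = ((4*0)^(3/2)*(⅗ + 4*0))*1 = (0^(3/2)*(⅗ + 0))*1 = (0*(⅗))*1 = 0*1 = 0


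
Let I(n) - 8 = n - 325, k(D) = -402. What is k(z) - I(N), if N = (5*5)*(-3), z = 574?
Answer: -10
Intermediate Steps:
N = -75 (N = 25*(-3) = -75)
I(n) = -317 + n (I(n) = 8 + (n - 325) = 8 + (-325 + n) = -317 + n)
k(z) - I(N) = -402 - (-317 - 75) = -402 - 1*(-392) = -402 + 392 = -10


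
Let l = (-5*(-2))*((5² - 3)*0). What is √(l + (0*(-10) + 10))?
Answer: √10 ≈ 3.1623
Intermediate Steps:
l = 0 (l = 10*((25 - 3)*0) = 10*(22*0) = 10*0 = 0)
√(l + (0*(-10) + 10)) = √(0 + (0*(-10) + 10)) = √(0 + (0 + 10)) = √(0 + 10) = √10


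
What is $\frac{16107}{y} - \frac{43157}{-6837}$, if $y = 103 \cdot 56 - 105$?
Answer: $\frac{50645950}{5531133} \approx 9.1565$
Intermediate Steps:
$y = 5663$ ($y = 5768 - 105 = 5663$)
$\frac{16107}{y} - \frac{43157}{-6837} = \frac{16107}{5663} - \frac{43157}{-6837} = 16107 \cdot \frac{1}{5663} - - \frac{43157}{6837} = \frac{2301}{809} + \frac{43157}{6837} = \frac{50645950}{5531133}$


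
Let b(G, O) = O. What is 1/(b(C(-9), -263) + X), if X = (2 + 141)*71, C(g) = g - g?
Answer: 1/9890 ≈ 0.00010111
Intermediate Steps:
C(g) = 0
X = 10153 (X = 143*71 = 10153)
1/(b(C(-9), -263) + X) = 1/(-263 + 10153) = 1/9890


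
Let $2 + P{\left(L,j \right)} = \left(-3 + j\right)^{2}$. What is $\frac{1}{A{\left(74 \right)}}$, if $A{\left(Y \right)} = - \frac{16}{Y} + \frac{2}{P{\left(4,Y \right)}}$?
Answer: $- \frac{186443}{40238} \approx -4.6335$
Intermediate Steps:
$P{\left(L,j \right)} = -2 + \left(-3 + j\right)^{2}$
$A{\left(Y \right)} = - \frac{16}{Y} + \frac{2}{-2 + \left(-3 + Y\right)^{2}}$
$\frac{1}{A{\left(74 \right)}} = \frac{1}{- \frac{16}{74} + \frac{2}{-2 + \left(-3 + 74\right)^{2}}} = \frac{1}{\left(-16\right) \frac{1}{74} + \frac{2}{-2 + 71^{2}}} = \frac{1}{- \frac{8}{37} + \frac{2}{-2 + 5041}} = \frac{1}{- \frac{8}{37} + \frac{2}{5039}} = \frac{1}{- \frac{40238}{186443}} = - \frac{186443}{40238}$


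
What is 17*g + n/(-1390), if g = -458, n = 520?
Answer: -1082306/139 ≈ -7786.4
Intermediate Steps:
17*g + n/(-1390) = 17*(-458) + 520/(-1390) = -7786 + 520*(-1/1390) = -7786 - 52/139 = -1082306/139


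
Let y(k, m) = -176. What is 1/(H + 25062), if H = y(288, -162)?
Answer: 1/24886 ≈ 4.0183e-5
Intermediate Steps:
H = -176
1/(H + 25062) = 1/(-176 + 25062) = 1/24886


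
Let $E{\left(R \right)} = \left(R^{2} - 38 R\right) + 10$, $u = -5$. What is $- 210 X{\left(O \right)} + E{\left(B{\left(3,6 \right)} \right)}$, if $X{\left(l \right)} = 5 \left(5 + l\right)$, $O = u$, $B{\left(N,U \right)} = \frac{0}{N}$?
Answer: $10$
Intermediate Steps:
$B{\left(N,U \right)} = 0$
$O = -5$
$E{\left(R \right)} = 10 + R^{2} - 38 R$
$X{\left(l \right)} = 25 + 5 l$
$- 210 X{\left(O \right)} + E{\left(B{\left(3,6 \right)} \right)} = - 210 \left(25 + 5 \left(-5\right)\right) + \left(10 + 0^{2} - 0\right) = - 210 \left(25 - 25\right) + \left(10 + 0 + 0\right) = \left(-210\right) 0 + 10 = 0 + 10 = 10$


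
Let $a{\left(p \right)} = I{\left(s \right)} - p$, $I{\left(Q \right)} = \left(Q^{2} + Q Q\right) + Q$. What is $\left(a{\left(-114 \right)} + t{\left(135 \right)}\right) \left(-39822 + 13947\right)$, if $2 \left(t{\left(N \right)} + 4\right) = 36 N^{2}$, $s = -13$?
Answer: $-8499549375$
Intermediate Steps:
$I{\left(Q \right)} = Q + 2 Q^{2}$ ($I{\left(Q \right)} = \left(Q^{2} + Q^{2}\right) + Q = 2 Q^{2} + Q = Q + 2 Q^{2}$)
$t{\left(N \right)} = -4 + 18 N^{2}$ ($t{\left(N \right)} = -4 + \frac{36 N^{2}}{2} = -4 + 18 N^{2}$)
$a{\left(p \right)} = 325 - p$ ($a{\left(p \right)} = - 13 \left(1 + 2 \left(-13\right)\right) - p = - 13 \left(1 - 26\right) - p = \left(-13\right) \left(-25\right) - p = 325 - p$)
$\left(a{\left(-114 \right)} + t{\left(135 \right)}\right) \left(-39822 + 13947\right) = \left(\left(325 - -114\right) - \left(4 - 18 \cdot 135^{2}\right)\right) \left(-39822 + 13947\right) = \left(\left(325 + 114\right) + \left(-4 + 18 \cdot 18225\right)\right) \left(-25875\right) = \left(439 + \left(-4 + 328050\right)\right) \left(-25875\right) = \left(439 + 328046\right) \left(-25875\right) = 328485 \left(-25875\right) = -8499549375$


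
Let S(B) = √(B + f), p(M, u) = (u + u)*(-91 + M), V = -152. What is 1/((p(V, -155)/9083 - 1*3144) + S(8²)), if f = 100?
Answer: -134598633/422054766704 - 85849*√41/422054766704 ≈ -0.00032022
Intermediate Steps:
p(M, u) = 2*u*(-91 + M) (p(M, u) = (2*u)*(-91 + M) = 2*u*(-91 + M))
S(B) = √(100 + B) (S(B) = √(B + 100) = √(100 + B))
1/((p(V, -155)/9083 - 1*3144) + S(8²)) = 1/(((2*(-155)*(-91 - 152))/9083 - 1*3144) + √(100 + 8²)) = 1/(((2*(-155)*(-243))*(1/9083) - 3144) + √(100 + 64)) = 1/((75330*(1/9083) - 3144) + √164) = 1/((2430/293 - 3144) + 2*√41) = 1/(-918762/293 + 2*√41)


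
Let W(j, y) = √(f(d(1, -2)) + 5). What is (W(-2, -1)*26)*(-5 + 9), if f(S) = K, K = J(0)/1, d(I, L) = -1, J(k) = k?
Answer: 104*√5 ≈ 232.55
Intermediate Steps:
K = 0 (K = 0/1 = 0*1 = 0)
f(S) = 0
W(j, y) = √5 (W(j, y) = √(0 + 5) = √5)
(W(-2, -1)*26)*(-5 + 9) = (√5*26)*(-5 + 9) = (26*√5)*4 = 104*√5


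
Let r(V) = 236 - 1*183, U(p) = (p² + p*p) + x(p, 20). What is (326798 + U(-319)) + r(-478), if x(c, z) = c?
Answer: 530054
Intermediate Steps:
U(p) = p + 2*p² (U(p) = (p² + p*p) + p = (p² + p²) + p = 2*p² + p = p + 2*p²)
r(V) = 53 (r(V) = 236 - 183 = 53)
(326798 + U(-319)) + r(-478) = (326798 - 319*(1 + 2*(-319))) + 53 = (326798 - 319*(1 - 638)) + 53 = (326798 - 319*(-637)) + 53 = (326798 + 203203) + 53 = 530001 + 53 = 530054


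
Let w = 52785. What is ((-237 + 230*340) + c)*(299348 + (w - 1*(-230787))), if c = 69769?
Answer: 86115937440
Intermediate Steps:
((-237 + 230*340) + c)*(299348 + (w - 1*(-230787))) = ((-237 + 230*340) + 69769)*(299348 + (52785 - 1*(-230787))) = ((-237 + 78200) + 69769)*(299348 + (52785 + 230787)) = (77963 + 69769)*(299348 + 283572) = 147732*582920 = 86115937440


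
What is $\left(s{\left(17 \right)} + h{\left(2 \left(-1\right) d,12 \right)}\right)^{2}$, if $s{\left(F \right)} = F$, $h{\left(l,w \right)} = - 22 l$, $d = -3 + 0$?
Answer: $13225$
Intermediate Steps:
$d = -3$
$\left(s{\left(17 \right)} + h{\left(2 \left(-1\right) d,12 \right)}\right)^{2} = \left(17 - 22 \cdot 2 \left(-1\right) \left(-3\right)\right)^{2} = \left(17 - 22 \left(\left(-2\right) \left(-3\right)\right)\right)^{2} = \left(17 - 132\right)^{2} = \left(-115\right)^{2} = 13225$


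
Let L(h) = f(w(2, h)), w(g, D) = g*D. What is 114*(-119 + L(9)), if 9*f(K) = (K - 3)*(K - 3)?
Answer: -10716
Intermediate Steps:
w(g, D) = D*g
f(K) = (-3 + K)²/9 (f(K) = ((K - 3)*(K - 3))/9 = ((-3 + K)*(-3 + K))/9 = (-3 + K)²/9)
L(h) = (-3 + 2*h)²/9 (L(h) = (-3 + h*2)²/9 = (-3 + 2*h)²/9)
114*(-119 + L(9)) = 114*(-119 + (-3 + 2*9)²/9) = 114*(-119 + (-3 + 18)²/9) = 114*(-119 + (⅑)*15²) = 114*(-119 + (⅑)*225) = 114*(-119 + 25) = 114*(-94) = -10716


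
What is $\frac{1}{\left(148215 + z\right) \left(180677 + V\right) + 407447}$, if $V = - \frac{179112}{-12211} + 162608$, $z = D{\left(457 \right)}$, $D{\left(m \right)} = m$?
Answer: $\frac{12211}{623242793561301} \approx 1.9593 \cdot 10^{-11}$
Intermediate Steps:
$z = 457$
$V = \frac{1985785400}{12211}$ ($V = \left(-179112\right) \left(- \frac{1}{12211}\right) + 162608 = \frac{179112}{12211} + 162608 = \frac{1985785400}{12211} \approx 1.6262 \cdot 10^{5}$)
$\frac{1}{\left(148215 + z\right) \left(180677 + V\right) + 407447} = \frac{1}{\left(148215 + 457\right) \left(180677 + \frac{1985785400}{12211}\right) + 407447} = \frac{1}{148672 \cdot \frac{4192032247}{12211} + 407447} = \frac{1}{\frac{623237818225984}{12211} + 407447} = \frac{1}{\frac{623242793561301}{12211}} = \frac{12211}{623242793561301}$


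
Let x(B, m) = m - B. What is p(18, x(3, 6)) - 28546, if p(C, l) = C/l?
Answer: -28540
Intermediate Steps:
p(18, x(3, 6)) - 28546 = 18/(6 - 1*3) - 28546 = 18/(6 - 3) - 28546 = 18/3 - 28546 = 18*(1/3) - 28546 = 6 - 28546 = -28540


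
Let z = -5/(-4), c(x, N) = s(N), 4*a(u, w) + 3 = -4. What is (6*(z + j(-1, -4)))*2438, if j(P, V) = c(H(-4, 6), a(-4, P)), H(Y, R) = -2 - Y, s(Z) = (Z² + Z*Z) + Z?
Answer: 164565/2 ≈ 82283.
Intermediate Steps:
s(Z) = Z + 2*Z² (s(Z) = (Z² + Z²) + Z = 2*Z² + Z = Z + 2*Z²)
a(u, w) = -7/4 (a(u, w) = -¾ + (¼)*(-4) = -¾ - 1 = -7/4)
c(x, N) = N*(1 + 2*N)
j(P, V) = 35/8 (j(P, V) = -7*(1 + 2*(-7/4))/4 = -7*(1 - 7/2)/4 = -7/4*(-5/2) = 35/8)
z = 5/4 (z = -5*(-¼) = 5/4 ≈ 1.2500)
(6*(z + j(-1, -4)))*2438 = (6*(5/4 + 35/8))*2438 = (6*(45/8))*2438 = (135/4)*2438 = 164565/2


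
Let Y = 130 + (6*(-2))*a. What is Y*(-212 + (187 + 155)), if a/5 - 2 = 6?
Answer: -45500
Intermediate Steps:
a = 40 (a = 10 + 5*6 = 10 + 30 = 40)
Y = -350 (Y = 130 + (6*(-2))*40 = 130 - 12*40 = 130 - 480 = -350)
Y*(-212 + (187 + 155)) = -350*(-212 + (187 + 155)) = -350*(-212 + 342) = -350*130 = -45500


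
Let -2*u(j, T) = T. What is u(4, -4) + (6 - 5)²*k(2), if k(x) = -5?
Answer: -3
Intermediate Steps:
u(j, T) = -T/2
u(4, -4) + (6 - 5)²*k(2) = -½*(-4) + (6 - 5)²*(-5) = 2 + 1²*(-5) = 2 + 1*(-5) = 2 - 5 = -3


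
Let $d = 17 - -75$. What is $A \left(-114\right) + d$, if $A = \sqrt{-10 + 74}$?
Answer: $-820$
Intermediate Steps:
$d = 92$ ($d = 17 + 75 = 92$)
$A = 8$ ($A = \sqrt{64} = 8$)
$A \left(-114\right) + d = 8 \left(-114\right) + 92 = -912 + 92 = -820$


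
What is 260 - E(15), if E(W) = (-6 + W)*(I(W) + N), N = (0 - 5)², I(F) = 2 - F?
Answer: 152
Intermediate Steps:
N = 25 (N = (-5)² = 25)
E(W) = (-6 + W)*(27 - W) (E(W) = (-6 + W)*((2 - W) + 25) = (-6 + W)*(27 - W))
260 - E(15) = 260 - (-162 - 1*15² + 33*15) = 260 - (-162 - 1*225 + 495) = 260 - (-162 - 225 + 495) = 260 - 1*108 = 260 - 108 = 152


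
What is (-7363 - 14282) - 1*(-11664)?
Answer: -9981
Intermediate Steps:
(-7363 - 14282) - 1*(-11664) = -21645 + 11664 = -9981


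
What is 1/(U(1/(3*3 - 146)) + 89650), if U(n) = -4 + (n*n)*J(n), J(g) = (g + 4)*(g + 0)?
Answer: 352275361/31580077011659 ≈ 1.1155e-5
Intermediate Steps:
J(g) = g*(4 + g) (J(g) = (4 + g)*g = g*(4 + g))
U(n) = -4 + n**3*(4 + n) (U(n) = -4 + (n*n)*(n*(4 + n)) = -4 + n**2*(n*(4 + n)) = -4 + n**3*(4 + n))
1/(U(1/(3*3 - 146)) + 89650) = 1/((-4 + (1/(3*3 - 146))**3*(4 + 1/(3*3 - 146))) + 89650) = 1/((-4 + (1/(9 - 146))**3*(4 + 1/(9 - 146))) + 89650) = 1/((-4 + (1/(-137))**3*(4 + 1/(-137))) + 89650) = 1/((-4 + (-1/137)**3*(4 - 1/137)) + 89650) = 1/((-4 - 1/2571353*547/137) + 89650) = 1/((-4 - 547/352275361) + 89650) = 1/(-1409101991/352275361 + 89650) = 1/(31580077011659/352275361) = 352275361/31580077011659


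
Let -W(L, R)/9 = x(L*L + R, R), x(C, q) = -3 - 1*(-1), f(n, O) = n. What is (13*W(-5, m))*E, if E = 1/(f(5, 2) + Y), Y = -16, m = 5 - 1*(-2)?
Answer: -234/11 ≈ -21.273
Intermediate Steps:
m = 7 (m = 5 + 2 = 7)
x(C, q) = -2 (x(C, q) = -3 + 1 = -2)
W(L, R) = 18 (W(L, R) = -9*(-2) = 18)
E = -1/11 (E = 1/(5 - 16) = 1/(-11) = -1/11 ≈ -0.090909)
(13*W(-5, m))*E = (13*18)*(-1/11) = 234*(-1/11) = -234/11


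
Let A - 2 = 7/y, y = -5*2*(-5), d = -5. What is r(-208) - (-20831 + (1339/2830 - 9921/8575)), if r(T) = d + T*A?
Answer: 98920900937/4853450 ≈ 20382.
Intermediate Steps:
y = 50 (y = -10*(-5) = 50)
A = 107/50 (A = 2 + 7/50 = 107/50 ≈ 2.1400)
r(T) = -5 + 107*T/50 (r(T) = -5 + T*(107/50) = -5 + 107*T/50)
r(-208) - (-20831 + (1339/2830 - 9921/8575)) = (-5 + (107/50)*(-208)) - (-20831 + (1339/2830 - 9921/8575)) = (-5 - 11128/25) - (-20831 + (1339*(1/2830) - 9921*1/8575)) = -11253/25 - (-20831 + (1339/2830 - 9921/8575)) = -11253/25 - (-20831 - 3318901/4853450) = -11253/25 - 1*(-101105535851/4853450) = -11253/25 + 101105535851/4853450 = 98920900937/4853450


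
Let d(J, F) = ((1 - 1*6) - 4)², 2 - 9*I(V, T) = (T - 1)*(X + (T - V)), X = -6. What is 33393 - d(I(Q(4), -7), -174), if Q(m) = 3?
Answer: 33312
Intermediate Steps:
I(V, T) = 2/9 - (-1 + T)*(-6 + T - V)/9 (I(V, T) = 2/9 - (T - 1)*(-6 + (T - V))/9 = 2/9 - (-1 + T)*(-6 + T - V)/9)
d(J, F) = 81 (d(J, F) = ((1 - 6) - 4)² = (-5 - 4)² = (-9)² = 81)
33393 - d(I(Q(4), -7), -174) = 33393 - 1*81 = 33393 - 81 = 33312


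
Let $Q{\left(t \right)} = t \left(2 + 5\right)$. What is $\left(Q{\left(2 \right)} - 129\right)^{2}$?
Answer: $13225$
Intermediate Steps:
$Q{\left(t \right)} = 7 t$ ($Q{\left(t \right)} = t 7 = 7 t$)
$\left(Q{\left(2 \right)} - 129\right)^{2} = \left(7 \cdot 2 - 129\right)^{2} = \left(14 - 129\right)^{2} = \left(-115\right)^{2} = 13225$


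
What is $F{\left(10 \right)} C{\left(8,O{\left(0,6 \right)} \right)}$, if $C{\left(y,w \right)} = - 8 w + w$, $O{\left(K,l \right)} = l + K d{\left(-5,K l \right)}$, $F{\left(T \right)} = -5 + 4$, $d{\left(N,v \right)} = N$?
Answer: $42$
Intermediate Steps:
$F{\left(T \right)} = -1$
$O{\left(K,l \right)} = l - 5 K$ ($O{\left(K,l \right)} = l + K \left(-5\right) = l - 5 K$)
$C{\left(y,w \right)} = - 7 w$
$F{\left(10 \right)} C{\left(8,O{\left(0,6 \right)} \right)} = - \left(-7\right) \left(6 - 0\right) = - \left(-7\right) \left(6 + 0\right) = - \left(-7\right) 6 = \left(-1\right) \left(-42\right) = 42$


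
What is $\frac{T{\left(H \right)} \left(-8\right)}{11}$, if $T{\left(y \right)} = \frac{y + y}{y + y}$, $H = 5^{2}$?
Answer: $- \frac{8}{11} \approx -0.72727$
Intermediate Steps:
$H = 25$
$T{\left(y \right)} = 1$ ($T{\left(y \right)} = \frac{2 y}{2 y} = 2 y \frac{1}{2 y} = 1$)
$\frac{T{\left(H \right)} \left(-8\right)}{11} = \frac{1 \left(-8\right)}{11} = \left(-8\right) \frac{1}{11} = - \frac{8}{11}$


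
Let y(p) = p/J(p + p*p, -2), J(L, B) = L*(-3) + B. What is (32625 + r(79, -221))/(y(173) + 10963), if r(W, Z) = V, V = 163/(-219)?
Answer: 645224651296/216820168389 ≈ 2.9759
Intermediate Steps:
V = -163/219 (V = 163*(-1/219) = -163/219 ≈ -0.74429)
r(W, Z) = -163/219
J(L, B) = B - 3*L (J(L, B) = -3*L + B = B - 3*L)
y(p) = p/(-2 - 3*p - 3*p**2) (y(p) = p/(-2 - 3*(p + p*p)) = p/(-2 - 3*(p + p**2)) = p/(-2 + (-3*p - 3*p**2)) = p/(-2 - 3*p - 3*p**2))
(32625 + r(79, -221))/(y(173) + 10963) = (32625 - 163/219)/(-1*173/(2 + 3*173*(1 + 173)) + 10963) = 7144712/(219*(-1*173/(2 + 3*173*174) + 10963)) = 7144712/(219*(-1*173/(2 + 90306) + 10963)) = 7144712/(219*(-1*173/90308 + 10963)) = 7144712/(219*(-1*173*1/90308 + 10963)) = 7144712/(219*(-173/90308 + 10963)) = 7144712/(219*(990046431/90308)) = (7144712/219)*(90308/990046431) = 645224651296/216820168389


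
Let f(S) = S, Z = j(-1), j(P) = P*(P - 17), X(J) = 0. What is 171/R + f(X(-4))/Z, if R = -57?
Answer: -3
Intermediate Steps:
j(P) = P*(-17 + P)
Z = 18 (Z = -(-17 - 1) = -1*(-18) = 18)
171/R + f(X(-4))/Z = 171/(-57) + 0/18 = 171*(-1/57) + 0*(1/18) = -3 + 0 = -3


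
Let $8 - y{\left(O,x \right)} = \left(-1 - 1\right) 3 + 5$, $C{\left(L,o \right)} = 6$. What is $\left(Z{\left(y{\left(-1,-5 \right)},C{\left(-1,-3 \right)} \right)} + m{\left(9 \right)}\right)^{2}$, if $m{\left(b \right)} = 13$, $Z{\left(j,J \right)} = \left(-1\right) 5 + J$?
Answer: $196$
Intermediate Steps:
$y{\left(O,x \right)} = 9$ ($y{\left(O,x \right)} = 8 - \left(\left(-1 - 1\right) 3 + 5\right) = 8 - \left(\left(-2\right) 3 + 5\right) = 8 - \left(-6 + 5\right) = 8 - -1 = 8 + 1 = 9$)
$Z{\left(j,J \right)} = -5 + J$
$\left(Z{\left(y{\left(-1,-5 \right)},C{\left(-1,-3 \right)} \right)} + m{\left(9 \right)}\right)^{2} = \left(\left(-5 + 6\right) + 13\right)^{2} = \left(1 + 13\right)^{2} = 14^{2} = 196$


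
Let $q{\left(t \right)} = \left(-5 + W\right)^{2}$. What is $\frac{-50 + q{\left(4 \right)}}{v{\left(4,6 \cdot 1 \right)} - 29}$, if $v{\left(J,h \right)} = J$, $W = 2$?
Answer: $\frac{41}{25} \approx 1.64$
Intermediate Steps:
$q{\left(t \right)} = 9$ ($q{\left(t \right)} = \left(-5 + 2\right)^{2} = \left(-3\right)^{2} = 9$)
$\frac{-50 + q{\left(4 \right)}}{v{\left(4,6 \cdot 1 \right)} - 29} = \frac{-50 + 9}{4 - 29} = - \frac{41}{-25} = \left(-41\right) \left(- \frac{1}{25}\right) = \frac{41}{25}$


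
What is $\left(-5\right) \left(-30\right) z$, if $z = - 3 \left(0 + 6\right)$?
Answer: $-2700$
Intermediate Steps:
$z = -18$ ($z = \left(-3\right) 6 = -18$)
$\left(-5\right) \left(-30\right) z = \left(-5\right) \left(-30\right) \left(-18\right) = 150 \left(-18\right) = -2700$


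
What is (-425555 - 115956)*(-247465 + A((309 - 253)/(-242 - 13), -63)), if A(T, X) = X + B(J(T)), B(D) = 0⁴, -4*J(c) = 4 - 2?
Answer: 134039134808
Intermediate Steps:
J(c) = -½ (J(c) = -(4 - 2)/4 = -¼*2 = -½)
B(D) = 0
A(T, X) = X (A(T, X) = X + 0 = X)
(-425555 - 115956)*(-247465 + A((309 - 253)/(-242 - 13), -63)) = (-425555 - 115956)*(-247465 - 63) = -541511*(-247528) = 134039134808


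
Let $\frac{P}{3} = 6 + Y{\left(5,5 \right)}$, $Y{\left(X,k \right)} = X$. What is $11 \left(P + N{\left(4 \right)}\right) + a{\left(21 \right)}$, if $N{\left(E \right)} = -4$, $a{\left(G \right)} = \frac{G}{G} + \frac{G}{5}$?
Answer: $\frac{1621}{5} \approx 324.2$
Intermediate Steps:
$a{\left(G \right)} = 1 + \frac{G}{5}$ ($a{\left(G \right)} = 1 + G \frac{1}{5} = 1 + \frac{G}{5}$)
$P = 33$ ($P = 3 \left(6 + 5\right) = 3 \cdot 11 = 33$)
$11 \left(P + N{\left(4 \right)}\right) + a{\left(21 \right)} = 11 \left(33 - 4\right) + \left(1 + \frac{1}{5} \cdot 21\right) = 11 \cdot 29 + \left(1 + \frac{21}{5}\right) = 319 + \frac{26}{5} = \frac{1621}{5}$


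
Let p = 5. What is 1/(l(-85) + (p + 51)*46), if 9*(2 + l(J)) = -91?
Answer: 9/23075 ≈ 0.00039003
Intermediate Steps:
l(J) = -109/9 (l(J) = -2 + (1/9)*(-91) = -2 - 91/9 = -109/9)
1/(l(-85) + (p + 51)*46) = 1/(-109/9 + (5 + 51)*46) = 1/(-109/9 + 56*46) = 1/(-109/9 + 2576) = 1/(23075/9) = 9/23075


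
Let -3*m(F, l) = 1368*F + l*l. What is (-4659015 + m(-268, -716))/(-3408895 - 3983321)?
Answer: 14123077/22176648 ≈ 0.63684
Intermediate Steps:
m(F, l) = -456*F - l²/3 (m(F, l) = -(1368*F + l*l)/3 = -(1368*F + l²)/3 = -(l² + 1368*F)/3 = -456*F - l²/3)
(-4659015 + m(-268, -716))/(-3408895 - 3983321) = (-4659015 + (-456*(-268) - ⅓*(-716)²))/(-3408895 - 3983321) = (-4659015 + (122208 - ⅓*512656))/(-7392216) = (-4659015 + (122208 - 512656/3))*(-1/7392216) = (-4659015 - 146032/3)*(-1/7392216) = -14123077/3*(-1/7392216) = 14123077/22176648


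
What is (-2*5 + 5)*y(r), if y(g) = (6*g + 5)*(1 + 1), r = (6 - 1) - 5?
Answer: -50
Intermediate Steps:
r = 0 (r = 5 - 5 = 0)
y(g) = 10 + 12*g (y(g) = (5 + 6*g)*2 = 10 + 12*g)
(-2*5 + 5)*y(r) = (-2*5 + 5)*(10 + 12*0) = (-10 + 5)*(10 + 0) = -5*10 = -50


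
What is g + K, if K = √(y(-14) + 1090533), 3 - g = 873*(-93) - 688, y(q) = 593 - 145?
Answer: 81880 + √1090981 ≈ 82925.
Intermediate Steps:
y(q) = 448
g = 81880 (g = 3 - (873*(-93) - 688) = 3 - (-81189 - 688) = 3 - 1*(-81877) = 3 + 81877 = 81880)
K = √1090981 (K = √(448 + 1090533) = √1090981 ≈ 1044.5)
g + K = 81880 + √1090981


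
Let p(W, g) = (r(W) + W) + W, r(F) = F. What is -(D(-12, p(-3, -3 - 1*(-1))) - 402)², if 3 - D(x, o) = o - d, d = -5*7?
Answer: -180625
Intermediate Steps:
d = -35
p(W, g) = 3*W (p(W, g) = (W + W) + W = 2*W + W = 3*W)
D(x, o) = -32 - o (D(x, o) = 3 - (o - 1*(-35)) = 3 - (o + 35) = 3 - (35 + o) = 3 + (-35 - o) = -32 - o)
-(D(-12, p(-3, -3 - 1*(-1))) - 402)² = -((-32 - 3*(-3)) - 402)² = -((-32 - 1*(-9)) - 402)² = -((-32 + 9) - 402)² = -(-23 - 402)² = -1*(-425)² = -1*180625 = -180625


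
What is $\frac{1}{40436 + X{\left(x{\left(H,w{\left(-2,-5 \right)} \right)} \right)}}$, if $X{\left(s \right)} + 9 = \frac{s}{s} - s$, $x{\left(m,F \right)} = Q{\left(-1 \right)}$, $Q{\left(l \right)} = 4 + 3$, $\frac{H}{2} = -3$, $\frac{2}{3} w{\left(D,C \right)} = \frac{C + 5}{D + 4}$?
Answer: $\frac{1}{40421} \approx 2.474 \cdot 10^{-5}$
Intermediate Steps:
$w{\left(D,C \right)} = \frac{3 \left(5 + C\right)}{2 \left(4 + D\right)}$ ($w{\left(D,C \right)} = \frac{3 \frac{C + 5}{D + 4}}{2} = \frac{3 \frac{5 + C}{4 + D}}{2} = \frac{3 \left(5 + C\right)}{2 \left(4 + D\right)}$)
$H = -6$ ($H = 2 \left(-3\right) = -6$)
$Q{\left(l \right)} = 7$
$x{\left(m,F \right)} = 7$
$X{\left(s \right)} = -8 - s$ ($X{\left(s \right)} = -9 - \left(s - \frac{s}{s}\right) = -9 - \left(-1 + s\right) = -8 - s$)
$\frac{1}{40436 + X{\left(x{\left(H,w{\left(-2,-5 \right)} \right)} \right)}} = \frac{1}{40436 - 15} = \frac{1}{40421}$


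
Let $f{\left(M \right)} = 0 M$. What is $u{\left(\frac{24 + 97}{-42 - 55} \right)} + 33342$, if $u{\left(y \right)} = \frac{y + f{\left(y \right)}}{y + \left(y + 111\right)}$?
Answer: $\frac{350924429}{10525} \approx 33342.0$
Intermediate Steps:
$f{\left(M \right)} = 0$
$u{\left(y \right)} = \frac{y}{111 + 2 y}$ ($u{\left(y \right)} = \frac{y + 0}{y + \left(y + 111\right)} = \frac{y}{y + \left(111 + y\right)} = \frac{y}{111 + 2 y}$)
$u{\left(\frac{24 + 97}{-42 - 55} \right)} + 33342 = \frac{\left(24 + 97\right) \frac{1}{-42 - 55}}{111 + 2 \frac{24 + 97}{-42 - 55}} + 33342 = \frac{121 \frac{1}{-97}}{111 + 2 \frac{121}{-97}} + 33342 = \frac{121 \left(- \frac{1}{97}\right)}{111 + 2 \cdot 121 \left(- \frac{1}{97}\right)} + 33342 = - \frac{121}{97 \left(111 + 2 \left(- \frac{121}{97}\right)\right)} + 33342 = - \frac{121}{97 \left(111 - \frac{242}{97}\right)} + 33342 = - \frac{121}{97 \cdot \frac{10525}{97}} + 33342 = \left(- \frac{121}{97}\right) \frac{97}{10525} + 33342 = - \frac{121}{10525} + 33342 = \frac{350924429}{10525}$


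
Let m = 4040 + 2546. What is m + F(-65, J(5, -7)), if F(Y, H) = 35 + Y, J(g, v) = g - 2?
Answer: 6556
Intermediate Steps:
J(g, v) = -2 + g
m = 6586
m + F(-65, J(5, -7)) = 6586 + (35 - 65) = 6586 - 30 = 6556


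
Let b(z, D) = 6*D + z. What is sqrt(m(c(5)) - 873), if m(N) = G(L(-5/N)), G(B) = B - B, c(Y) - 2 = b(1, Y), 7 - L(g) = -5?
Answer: 3*I*sqrt(97) ≈ 29.547*I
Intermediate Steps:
L(g) = 12 (L(g) = 7 - 1*(-5) = 7 + 5 = 12)
b(z, D) = z + 6*D
c(Y) = 3 + 6*Y (c(Y) = 2 + (1 + 6*Y) = 3 + 6*Y)
G(B) = 0
m(N) = 0
sqrt(m(c(5)) - 873) = sqrt(0 - 873) = sqrt(-873) = 3*I*sqrt(97)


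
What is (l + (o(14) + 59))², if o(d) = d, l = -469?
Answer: 156816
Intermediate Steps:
(l + (o(14) + 59))² = (-469 + (14 + 59))² = (-469 + 73)² = (-396)² = 156816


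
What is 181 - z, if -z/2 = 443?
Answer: 1067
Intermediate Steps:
z = -886 (z = -2*443 = -886)
181 - z = 181 - 1*(-886) = 181 + 886 = 1067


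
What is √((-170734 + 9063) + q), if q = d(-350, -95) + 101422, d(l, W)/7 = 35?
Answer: 2*I*√15001 ≈ 244.96*I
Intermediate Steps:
d(l, W) = 245 (d(l, W) = 7*35 = 245)
q = 101667 (q = 245 + 101422 = 101667)
√((-170734 + 9063) + q) = √((-170734 + 9063) + 101667) = √(-161671 + 101667) = √(-60004) = 2*I*√15001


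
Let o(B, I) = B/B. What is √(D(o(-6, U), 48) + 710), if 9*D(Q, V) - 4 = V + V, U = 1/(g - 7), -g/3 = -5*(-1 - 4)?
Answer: √6490/3 ≈ 26.854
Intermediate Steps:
g = -75 (g = -(-15)*(-1 - 4) = -(-15)*(-5) = -3*25 = -75)
U = -1/82 (U = 1/(-75 - 7) = 1/(-82) = -1/82 ≈ -0.012195)
o(B, I) = 1
D(Q, V) = 4/9 + 2*V/9 (D(Q, V) = 4/9 + (V + V)/9 = 4/9 + (2*V)/9 = 4/9 + 2*V/9)
√(D(o(-6, U), 48) + 710) = √((4/9 + (2/9)*48) + 710) = √((4/9 + 32/3) + 710) = √(100/9 + 710) = √(6490/9) = √6490/3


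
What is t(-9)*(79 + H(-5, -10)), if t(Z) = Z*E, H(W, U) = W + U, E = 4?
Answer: -2304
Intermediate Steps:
H(W, U) = U + W
t(Z) = 4*Z (t(Z) = Z*4 = 4*Z)
t(-9)*(79 + H(-5, -10)) = (4*(-9))*(79 + (-10 - 5)) = -36*(79 - 15) = -36*64 = -2304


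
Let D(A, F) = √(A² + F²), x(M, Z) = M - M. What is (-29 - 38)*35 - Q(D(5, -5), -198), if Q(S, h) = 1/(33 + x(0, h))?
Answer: -77386/33 ≈ -2345.0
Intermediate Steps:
x(M, Z) = 0
Q(S, h) = 1/33 (Q(S, h) = 1/(33 + 0) = 1/33)
(-29 - 38)*35 - Q(D(5, -5), -198) = (-29 - 38)*35 - 1*1/33 = -67*35 - 1/33 = -2345 - 1/33 = -77386/33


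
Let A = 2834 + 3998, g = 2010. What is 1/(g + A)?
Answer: 1/8842 ≈ 0.00011310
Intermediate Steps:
A = 6832
1/(g + A) = 1/(2010 + 6832) = 1/8842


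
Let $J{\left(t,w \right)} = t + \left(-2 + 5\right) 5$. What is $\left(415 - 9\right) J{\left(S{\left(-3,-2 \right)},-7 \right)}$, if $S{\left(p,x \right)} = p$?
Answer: $4872$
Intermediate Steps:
$J{\left(t,w \right)} = 15 + t$ ($J{\left(t,w \right)} = t + 3 \cdot 5 = t + 15 = 15 + t$)
$\left(415 - 9\right) J{\left(S{\left(-3,-2 \right)},-7 \right)} = \left(415 - 9\right) \left(15 - 3\right) = 406 \cdot 12 = 4872$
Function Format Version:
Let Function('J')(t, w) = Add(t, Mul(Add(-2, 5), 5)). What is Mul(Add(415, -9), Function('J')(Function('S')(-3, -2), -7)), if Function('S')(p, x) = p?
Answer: 4872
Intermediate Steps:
Function('J')(t, w) = Add(15, t) (Function('J')(t, w) = Add(t, Mul(3, 5)) = Add(t, 15) = Add(15, t))
Mul(Add(415, -9), Function('J')(Function('S')(-3, -2), -7)) = Mul(Add(415, -9), Add(15, -3)) = Mul(406, 12) = 4872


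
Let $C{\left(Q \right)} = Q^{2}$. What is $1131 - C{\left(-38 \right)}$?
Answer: $-313$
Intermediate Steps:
$1131 - C{\left(-38 \right)} = 1131 - \left(-38\right)^{2} = 1131 - 1444 = -313$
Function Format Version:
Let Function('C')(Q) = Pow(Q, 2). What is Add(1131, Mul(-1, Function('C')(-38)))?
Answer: -313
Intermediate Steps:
Add(1131, Mul(-1, Function('C')(-38))) = Add(1131, Mul(-1, Pow(-38, 2))) = Add(1131, Mul(-1, 1444)) = Add(1131, -1444) = -313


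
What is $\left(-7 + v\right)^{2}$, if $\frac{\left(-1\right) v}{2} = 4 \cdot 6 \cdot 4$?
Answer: $39601$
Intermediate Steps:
$v = -192$ ($v = - 2 \cdot 4 \cdot 6 \cdot 4 = - 2 \cdot 24 \cdot 4 = \left(-2\right) 96 = -192$)
$\left(-7 + v\right)^{2} = \left(-7 - 192\right)^{2} = \left(-199\right)^{2} = 39601$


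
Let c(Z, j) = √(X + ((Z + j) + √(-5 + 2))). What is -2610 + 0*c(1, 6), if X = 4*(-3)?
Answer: -2610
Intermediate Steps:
X = -12
c(Z, j) = √(-12 + Z + j + I*√3) (c(Z, j) = √(-12 + ((Z + j) + √(-5 + 2))) = √(-12 + ((Z + j) + √(-3))) = √(-12 + ((Z + j) + I*√3)) = √(-12 + (Z + j + I*√3)) = √(-12 + Z + j + I*√3))
-2610 + 0*c(1, 6) = -2610 + 0*√(-12 + 1 + 6 + I*√3) = -2610 + 0*√(-5 + I*√3) = -2610 + 0 = -2610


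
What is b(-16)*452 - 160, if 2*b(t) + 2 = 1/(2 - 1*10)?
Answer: -2561/4 ≈ -640.25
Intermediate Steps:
b(t) = -17/16 (b(t) = -1 + 1/(2*(2 - 1*10)) = -1 + 1/(2*(2 - 10)) = -1 + (½)/(-8) = -1 + (½)*(-⅛) = -1 - 1/16 = -17/16)
b(-16)*452 - 160 = -17/16*452 - 160 = -1921/4 - 160 = -2561/4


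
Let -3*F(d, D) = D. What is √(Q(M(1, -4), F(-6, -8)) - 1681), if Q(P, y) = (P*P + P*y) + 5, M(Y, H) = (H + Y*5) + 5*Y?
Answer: 2*I*√406 ≈ 40.299*I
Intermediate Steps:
F(d, D) = -D/3
M(Y, H) = H + 10*Y (M(Y, H) = (H + 5*Y) + 5*Y = H + 10*Y)
Q(P, y) = 5 + P² + P*y (Q(P, y) = (P² + P*y) + 5 = 5 + P² + P*y)
√(Q(M(1, -4), F(-6, -8)) - 1681) = √((5 + (-4 + 10*1)² + (-4 + 10*1)*(-⅓*(-8))) - 1681) = √((5 + (-4 + 10)² + (-4 + 10)*(8/3)) - 1681) = √((5 + 6² + 6*(8/3)) - 1681) = √((5 + 36 + 16) - 1681) = √(57 - 1681) = √(-1624) = 2*I*√406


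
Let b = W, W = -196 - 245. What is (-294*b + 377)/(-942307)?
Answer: -130031/942307 ≈ -0.13799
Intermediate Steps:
W = -441
b = -441
(-294*b + 377)/(-942307) = (-294*(-441) + 377)/(-942307) = (129654 + 377)*(-1/942307) = 130031*(-1/942307) = -130031/942307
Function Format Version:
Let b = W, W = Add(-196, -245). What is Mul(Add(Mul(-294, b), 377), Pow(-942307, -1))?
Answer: Rational(-130031, 942307) ≈ -0.13799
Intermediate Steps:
W = -441
b = -441
Mul(Add(Mul(-294, b), 377), Pow(-942307, -1)) = Mul(Add(Mul(-294, -441), 377), Pow(-942307, -1)) = Mul(Add(129654, 377), Rational(-1, 942307)) = Mul(130031, Rational(-1, 942307)) = Rational(-130031, 942307)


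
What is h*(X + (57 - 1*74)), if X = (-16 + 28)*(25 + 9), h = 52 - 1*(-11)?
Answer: 24633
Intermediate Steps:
h = 63 (h = 52 + 11 = 63)
X = 408 (X = 12*34 = 408)
h*(X + (57 - 1*74)) = 63*(408 + (57 - 1*74)) = 63*(408 + (57 - 74)) = 63*(408 - 17) = 63*391 = 24633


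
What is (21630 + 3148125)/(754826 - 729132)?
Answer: 3169755/25694 ≈ 123.37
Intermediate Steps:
(21630 + 3148125)/(754826 - 729132) = 3169755/25694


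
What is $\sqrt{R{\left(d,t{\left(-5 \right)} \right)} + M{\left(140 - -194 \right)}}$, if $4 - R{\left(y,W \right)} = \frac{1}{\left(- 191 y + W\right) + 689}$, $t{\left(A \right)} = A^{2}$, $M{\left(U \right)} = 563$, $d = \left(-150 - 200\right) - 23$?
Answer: $\frac{\sqrt{2935818112426}}{71957} \approx 23.812$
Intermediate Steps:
$d = -373$ ($d = -350 - 23 = -373$)
$R{\left(y,W \right)} = 4 - \frac{1}{689 + W - 191 y}$ ($R{\left(y,W \right)} = 4 - \frac{1}{\left(- 191 y + W\right) + 689} = 4 - \frac{1}{\left(W - 191 y\right) + 689} = 4 - \frac{1}{689 + W - 191 y}$)
$\sqrt{R{\left(d,t{\left(-5 \right)} \right)} + M{\left(140 - -194 \right)}} = \sqrt{\frac{2755 - -284972 + 4 \left(-5\right)^{2}}{689 + \left(-5\right)^{2} - -71243} + 563} = \sqrt{\frac{2755 + 284972 + 4 \cdot 25}{689 + 25 + 71243} + 563} = \sqrt{\frac{2755 + 284972 + 100}{71957} + 563} = \sqrt{\frac{1}{71957} \cdot 287827 + 563} = \sqrt{\frac{287827}{71957} + 563} = \sqrt{\frac{40799618}{71957}} = \frac{\sqrt{2935818112426}}{71957}$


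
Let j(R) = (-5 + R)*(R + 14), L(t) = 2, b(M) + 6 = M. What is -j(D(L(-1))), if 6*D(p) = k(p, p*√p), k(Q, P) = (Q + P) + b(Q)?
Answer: 218/3 - 25*√2/9 ≈ 68.738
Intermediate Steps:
b(M) = -6 + M
k(Q, P) = -6 + P + 2*Q (k(Q, P) = (Q + P) + (-6 + Q) = (P + Q) + (-6 + Q) = -6 + P + 2*Q)
D(p) = -1 + p/3 + p^(3/2)/6 (D(p) = (-6 + p*√p + 2*p)/6 = (-6 + p^(3/2) + 2*p)/6 = -1 + p/3 + p^(3/2)/6)
j(R) = (-5 + R)*(14 + R)
-j(D(L(-1))) = -(-70 + (-1 + (⅓)*2 + 2^(3/2)/6)² + 9*(-1 + (⅓)*2 + 2^(3/2)/6)) = -(-70 + (-1 + ⅔ + (2*√2)/6)² + 9*(-1 + ⅔ + (2*√2)/6)) = -(-70 + (-1 + ⅔ + √2/3)² + 9*(-1 + ⅔ + √2/3)) = -(-70 + (-⅓ + √2/3)² + 9*(-⅓ + √2/3)) = -(-70 + (-⅓ + √2/3)² + (-3 + 3*√2)) = -(-73 + (-⅓ + √2/3)² + 3*√2) = 73 - (-⅓ + √2/3)² - 3*√2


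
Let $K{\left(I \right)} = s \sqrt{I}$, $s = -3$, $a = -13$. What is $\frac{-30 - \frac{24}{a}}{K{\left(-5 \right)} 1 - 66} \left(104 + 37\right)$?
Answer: $\frac{126148}{2119} - \frac{5734 i \sqrt{5}}{2119} \approx 59.532 - 6.0508 i$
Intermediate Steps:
$K{\left(I \right)} = - 3 \sqrt{I}$
$\frac{-30 - \frac{24}{a}}{K{\left(-5 \right)} 1 - 66} \left(104 + 37\right) = \frac{-30 - \frac{24}{-13}}{- 3 \sqrt{-5} \cdot 1 - 66} \left(104 + 37\right) = \frac{-30 - - \frac{24}{13}}{- 3 i \sqrt{5} \cdot 1 - 66} \cdot 141 = \frac{-30 + \frac{24}{13}}{- 3 i \sqrt{5} \cdot 1 - 66} \cdot 141 = - \frac{366}{13 \left(- 3 i \sqrt{5} - 66\right)} 141 = - \frac{366}{13 \left(-66 - 3 i \sqrt{5}\right)} 141 = - \frac{51606}{13 \left(-66 - 3 i \sqrt{5}\right)}$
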